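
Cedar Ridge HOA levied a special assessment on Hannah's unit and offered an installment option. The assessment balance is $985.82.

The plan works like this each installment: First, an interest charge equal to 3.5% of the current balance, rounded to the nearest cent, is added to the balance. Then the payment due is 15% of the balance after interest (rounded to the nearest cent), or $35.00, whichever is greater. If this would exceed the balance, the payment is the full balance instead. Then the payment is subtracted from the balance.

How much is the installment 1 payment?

$153.05

Installment 1: $985.82 +$34.50 interest = $1,020.32; pay $153.05 → $867.27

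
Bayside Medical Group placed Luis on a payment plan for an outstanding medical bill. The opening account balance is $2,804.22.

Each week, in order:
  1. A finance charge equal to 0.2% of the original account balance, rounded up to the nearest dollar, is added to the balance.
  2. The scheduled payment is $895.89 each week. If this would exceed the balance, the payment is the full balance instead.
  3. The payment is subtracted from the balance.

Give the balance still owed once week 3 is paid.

Week 1: $2,804.22 +$6.00 interest = $2,810.22; pay $895.89 → $1,914.33
Week 2: $1,914.33 +$6.00 interest = $1,920.33; pay $895.89 → $1,024.44
Week 3: $1,024.44 +$6.00 interest = $1,030.44; pay $895.89 → $134.55

$134.55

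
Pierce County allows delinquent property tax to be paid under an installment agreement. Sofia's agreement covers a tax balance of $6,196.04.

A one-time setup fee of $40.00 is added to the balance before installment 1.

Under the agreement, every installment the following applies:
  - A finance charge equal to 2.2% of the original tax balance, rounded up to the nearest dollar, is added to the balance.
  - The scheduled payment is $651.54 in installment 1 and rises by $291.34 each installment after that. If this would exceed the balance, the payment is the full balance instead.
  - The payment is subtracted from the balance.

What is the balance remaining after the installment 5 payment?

# | Opening | Interest | Payment | End bal
1 | $6,236.04 | $137.00 | $651.54 | $5,721.50
2 | $5,721.50 | $137.00 | $942.88 | $4,915.62
3 | $4,915.62 | $137.00 | $1,234.22 | $3,818.40
4 | $3,818.40 | $137.00 | $1,525.56 | $2,429.84
5 | $2,429.84 | $137.00 | $1,816.90 | $749.94

$749.94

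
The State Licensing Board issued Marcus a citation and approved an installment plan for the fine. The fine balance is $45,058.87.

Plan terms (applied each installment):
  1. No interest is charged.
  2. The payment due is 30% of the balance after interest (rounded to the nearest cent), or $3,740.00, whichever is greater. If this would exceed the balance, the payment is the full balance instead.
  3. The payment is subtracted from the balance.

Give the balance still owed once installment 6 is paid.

Installment 1: opening $45,058.87; payment $13,517.66; balance $31,541.21
Installment 2: opening $31,541.21; payment $9,462.36; balance $22,078.85
Installment 3: opening $22,078.85; payment $6,623.66; balance $15,455.19
Installment 4: opening $15,455.19; payment $4,636.56; balance $10,818.63
Installment 5: opening $10,818.63; payment $3,740.00; balance $7,078.63
Installment 6: opening $7,078.63; payment $3,740.00; balance $3,338.63

$3,338.63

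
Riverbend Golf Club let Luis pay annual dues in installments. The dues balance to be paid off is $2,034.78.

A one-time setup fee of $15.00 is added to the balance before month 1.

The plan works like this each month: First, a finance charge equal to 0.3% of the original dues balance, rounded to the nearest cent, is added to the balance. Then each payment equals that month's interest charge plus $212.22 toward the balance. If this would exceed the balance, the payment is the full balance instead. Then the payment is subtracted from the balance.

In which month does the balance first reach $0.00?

10

Month 1: opening $2,049.78; interest $6.10 → $2,055.88; payment $218.32; balance $1,837.56
Month 2: opening $1,837.56; interest $6.10 → $1,843.66; payment $218.32; balance $1,625.34
Month 3: opening $1,625.34; interest $6.10 → $1,631.44; payment $218.32; balance $1,413.12
Month 4: opening $1,413.12; interest $6.10 → $1,419.22; payment $218.32; balance $1,200.90
Month 5: opening $1,200.90; interest $6.10 → $1,207.00; payment $218.32; balance $988.68
Month 6: opening $988.68; interest $6.10 → $994.78; payment $218.32; balance $776.46
Month 7: opening $776.46; interest $6.10 → $782.56; payment $218.32; balance $564.24
Month 8: opening $564.24; interest $6.10 → $570.34; payment $218.32; balance $352.02
Month 9: opening $352.02; interest $6.10 → $358.12; payment $218.32; balance $139.80
Month 10: opening $139.80; interest $6.10 → $145.90; payment $145.90; balance $0.00
Balance reaches $0.00 in month 10.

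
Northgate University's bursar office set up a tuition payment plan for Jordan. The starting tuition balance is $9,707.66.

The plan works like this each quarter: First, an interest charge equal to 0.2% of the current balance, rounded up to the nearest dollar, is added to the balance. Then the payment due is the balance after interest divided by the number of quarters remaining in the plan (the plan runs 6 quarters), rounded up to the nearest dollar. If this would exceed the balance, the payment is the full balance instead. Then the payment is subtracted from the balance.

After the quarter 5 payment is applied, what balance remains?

$1,633.66

Quarter 1: $9,707.66 +$20.00 interest = $9,727.66; pay $1,622.00 → $8,105.66
Quarter 2: $8,105.66 +$17.00 interest = $8,122.66; pay $1,625.00 → $6,497.66
Quarter 3: $6,497.66 +$13.00 interest = $6,510.66; pay $1,628.00 → $4,882.66
Quarter 4: $4,882.66 +$10.00 interest = $4,892.66; pay $1,631.00 → $3,261.66
Quarter 5: $3,261.66 +$7.00 interest = $3,268.66; pay $1,635.00 → $1,633.66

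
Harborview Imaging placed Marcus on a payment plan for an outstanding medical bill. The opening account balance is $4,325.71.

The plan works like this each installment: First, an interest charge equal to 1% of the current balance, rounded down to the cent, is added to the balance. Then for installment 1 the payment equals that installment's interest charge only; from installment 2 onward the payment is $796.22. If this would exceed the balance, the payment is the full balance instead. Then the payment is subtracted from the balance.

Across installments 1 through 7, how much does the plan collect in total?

Installment 1: opening $4,325.71; interest $43.25 → $4,368.96; payment $43.25; balance $4,325.71
Installment 2: opening $4,325.71; interest $43.25 → $4,368.96; payment $796.22; balance $3,572.74
Installment 3: opening $3,572.74; interest $35.72 → $3,608.46; payment $796.22; balance $2,812.24
Installment 4: opening $2,812.24; interest $28.12 → $2,840.36; payment $796.22; balance $2,044.14
Installment 5: opening $2,044.14; interest $20.44 → $2,064.58; payment $796.22; balance $1,268.36
Installment 6: opening $1,268.36; interest $12.68 → $1,281.04; payment $796.22; balance $484.82
Installment 7: opening $484.82; interest $4.84 → $489.66; payment $489.66; balance $0.00
Total paid: $4,514.01

$4,514.01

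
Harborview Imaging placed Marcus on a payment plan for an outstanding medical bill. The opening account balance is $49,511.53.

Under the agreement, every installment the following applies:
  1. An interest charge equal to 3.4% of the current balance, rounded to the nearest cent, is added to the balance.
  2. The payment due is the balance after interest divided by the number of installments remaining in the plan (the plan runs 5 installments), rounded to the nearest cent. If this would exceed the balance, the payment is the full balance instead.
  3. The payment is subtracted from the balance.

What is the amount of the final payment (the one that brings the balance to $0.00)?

$11,704.13

# | Opening | Interest | Payment | End bal
1 | $49,511.53 | $1,683.39 | $10,238.98 | $40,955.94
2 | $40,955.94 | $1,392.50 | $10,587.11 | $31,761.33
3 | $31,761.33 | $1,079.89 | $10,947.07 | $21,894.15
4 | $21,894.15 | $744.40 | $11,319.28 | $11,319.27
5 | $11,319.27 | $384.86 | $11,704.13 | $0.00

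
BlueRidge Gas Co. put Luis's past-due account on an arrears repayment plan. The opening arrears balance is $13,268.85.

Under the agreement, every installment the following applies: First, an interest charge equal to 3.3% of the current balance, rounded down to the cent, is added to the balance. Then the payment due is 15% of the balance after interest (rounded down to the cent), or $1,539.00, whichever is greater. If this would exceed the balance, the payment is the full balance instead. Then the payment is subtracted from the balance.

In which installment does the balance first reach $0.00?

10

Installment 1: opening $13,268.85; interest $437.87 → $13,706.72; payment $2,056.00; balance $11,650.72
Installment 2: opening $11,650.72; interest $384.47 → $12,035.19; payment $1,805.27; balance $10,229.92
Installment 3: opening $10,229.92; interest $337.58 → $10,567.50; payment $1,585.12; balance $8,982.38
Installment 4: opening $8,982.38; interest $296.41 → $9,278.79; payment $1,539.00; balance $7,739.79
Installment 5: opening $7,739.79; interest $255.41 → $7,995.20; payment $1,539.00; balance $6,456.20
Installment 6: opening $6,456.20; interest $213.05 → $6,669.25; payment $1,539.00; balance $5,130.25
Installment 7: opening $5,130.25; interest $169.29 → $5,299.54; payment $1,539.00; balance $3,760.54
Installment 8: opening $3,760.54; interest $124.09 → $3,884.63; payment $1,539.00; balance $2,345.63
Installment 9: opening $2,345.63; interest $77.40 → $2,423.03; payment $1,539.00; balance $884.03
Installment 10: opening $884.03; interest $29.17 → $913.20; payment $913.20; balance $0.00
Balance reaches $0.00 in installment 10.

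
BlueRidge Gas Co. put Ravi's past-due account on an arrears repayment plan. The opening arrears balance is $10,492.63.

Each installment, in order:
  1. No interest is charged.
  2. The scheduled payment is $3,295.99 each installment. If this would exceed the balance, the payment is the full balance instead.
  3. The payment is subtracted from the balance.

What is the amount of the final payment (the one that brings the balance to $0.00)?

Installment 1: $10,492.63 − $3,295.99 → $7,196.64
Installment 2: $7,196.64 − $3,295.99 → $3,900.65
Installment 3: $3,900.65 − $3,295.99 → $604.66
Installment 4: $604.66 − $604.66 → $0.00

$604.66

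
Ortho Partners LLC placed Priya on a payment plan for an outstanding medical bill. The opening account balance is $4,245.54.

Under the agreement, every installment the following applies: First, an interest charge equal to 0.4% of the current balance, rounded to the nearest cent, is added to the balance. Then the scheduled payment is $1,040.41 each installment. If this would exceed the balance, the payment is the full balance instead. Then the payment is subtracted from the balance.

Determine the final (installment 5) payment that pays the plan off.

# | Opening | Interest | Payment | End bal
1 | $4,245.54 | $16.98 | $1,040.41 | $3,222.11
2 | $3,222.11 | $12.89 | $1,040.41 | $2,194.59
3 | $2,194.59 | $8.78 | $1,040.41 | $1,162.96
4 | $1,162.96 | $4.65 | $1,040.41 | $127.20
5 | $127.20 | $0.51 | $127.71 | $0.00

$127.71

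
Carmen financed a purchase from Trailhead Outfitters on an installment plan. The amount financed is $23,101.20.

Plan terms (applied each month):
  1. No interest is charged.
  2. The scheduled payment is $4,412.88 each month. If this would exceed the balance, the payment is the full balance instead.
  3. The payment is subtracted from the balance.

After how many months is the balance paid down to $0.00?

6

Month 1: opening $23,101.20; payment $4,412.88; balance $18,688.32
Month 2: opening $18,688.32; payment $4,412.88; balance $14,275.44
Month 3: opening $14,275.44; payment $4,412.88; balance $9,862.56
Month 4: opening $9,862.56; payment $4,412.88; balance $5,449.68
Month 5: opening $5,449.68; payment $4,412.88; balance $1,036.80
Month 6: opening $1,036.80; payment $1,036.80; balance $0.00
Balance reaches $0.00 in month 6.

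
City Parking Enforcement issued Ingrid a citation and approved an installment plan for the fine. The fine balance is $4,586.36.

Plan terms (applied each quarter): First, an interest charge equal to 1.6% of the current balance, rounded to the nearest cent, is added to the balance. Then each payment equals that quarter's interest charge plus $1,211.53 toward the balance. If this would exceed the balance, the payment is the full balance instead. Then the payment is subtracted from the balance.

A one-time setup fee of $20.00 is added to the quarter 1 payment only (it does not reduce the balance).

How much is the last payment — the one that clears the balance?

$967.00

# | Opening | Interest | Payment | Fee | End bal
1 | $4,586.36 | $73.38 | $1,284.91 | $20.00 | $3,374.83
2 | $3,374.83 | $54.00 | $1,265.53 | — | $2,163.30
3 | $2,163.30 | $34.61 | $1,246.14 | — | $951.77
4 | $951.77 | $15.23 | $967.00 | — | $0.00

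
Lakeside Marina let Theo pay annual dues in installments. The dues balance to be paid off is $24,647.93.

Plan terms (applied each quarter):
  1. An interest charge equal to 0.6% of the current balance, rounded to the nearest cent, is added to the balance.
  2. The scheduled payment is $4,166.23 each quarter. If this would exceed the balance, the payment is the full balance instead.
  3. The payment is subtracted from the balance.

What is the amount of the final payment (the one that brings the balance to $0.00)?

Quarter 1: opening $24,647.93; interest $147.89 → $24,795.82; payment $4,166.23; balance $20,629.59
Quarter 2: opening $20,629.59; interest $123.78 → $20,753.37; payment $4,166.23; balance $16,587.14
Quarter 3: opening $16,587.14; interest $99.52 → $16,686.66; payment $4,166.23; balance $12,520.43
Quarter 4: opening $12,520.43; interest $75.12 → $12,595.55; payment $4,166.23; balance $8,429.32
Quarter 5: opening $8,429.32; interest $50.58 → $8,479.90; payment $4,166.23; balance $4,313.67
Quarter 6: opening $4,313.67; interest $25.88 → $4,339.55; payment $4,166.23; balance $173.32
Quarter 7: opening $173.32; interest $1.04 → $174.36; payment $174.36; balance $0.00

$174.36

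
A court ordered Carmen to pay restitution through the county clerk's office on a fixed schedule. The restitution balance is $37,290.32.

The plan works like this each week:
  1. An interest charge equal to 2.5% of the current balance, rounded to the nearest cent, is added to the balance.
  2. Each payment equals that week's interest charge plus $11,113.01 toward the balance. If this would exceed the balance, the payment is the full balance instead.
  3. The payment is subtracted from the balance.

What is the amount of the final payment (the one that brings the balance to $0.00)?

# | Opening | Interest | Payment | End bal
1 | $37,290.32 | $932.26 | $12,045.27 | $26,177.31
2 | $26,177.31 | $654.43 | $11,767.44 | $15,064.30
3 | $15,064.30 | $376.61 | $11,489.62 | $3,951.29
4 | $3,951.29 | $98.78 | $4,050.07 | $0.00

$4,050.07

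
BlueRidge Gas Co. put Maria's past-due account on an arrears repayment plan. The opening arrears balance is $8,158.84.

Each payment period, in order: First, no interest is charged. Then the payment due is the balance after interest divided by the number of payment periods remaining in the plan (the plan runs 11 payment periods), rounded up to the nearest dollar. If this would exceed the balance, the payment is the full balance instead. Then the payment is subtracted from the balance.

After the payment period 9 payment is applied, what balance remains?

# | Opening | Payment | End bal
1 | $8,158.84 | $742.00 | $7,416.84
2 | $7,416.84 | $742.00 | $6,674.84
3 | $6,674.84 | $742.00 | $5,932.84
4 | $5,932.84 | $742.00 | $5,190.84
5 | $5,190.84 | $742.00 | $4,448.84
6 | $4,448.84 | $742.00 | $3,706.84
7 | $3,706.84 | $742.00 | $2,964.84
8 | $2,964.84 | $742.00 | $2,222.84
9 | $2,222.84 | $741.00 | $1,481.84

$1,481.84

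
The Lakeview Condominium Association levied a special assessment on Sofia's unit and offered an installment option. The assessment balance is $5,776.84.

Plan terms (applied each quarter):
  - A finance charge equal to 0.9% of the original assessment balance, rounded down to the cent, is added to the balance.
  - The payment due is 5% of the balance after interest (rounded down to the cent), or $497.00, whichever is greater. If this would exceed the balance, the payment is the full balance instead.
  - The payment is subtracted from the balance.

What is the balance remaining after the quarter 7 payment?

$2,661.77

Quarter 1: $5,776.84 +$51.99 interest = $5,828.83; pay $497.00 → $5,331.83
Quarter 2: $5,331.83 +$51.99 interest = $5,383.82; pay $497.00 → $4,886.82
Quarter 3: $4,886.82 +$51.99 interest = $4,938.81; pay $497.00 → $4,441.81
Quarter 4: $4,441.81 +$51.99 interest = $4,493.80; pay $497.00 → $3,996.80
Quarter 5: $3,996.80 +$51.99 interest = $4,048.79; pay $497.00 → $3,551.79
Quarter 6: $3,551.79 +$51.99 interest = $3,603.78; pay $497.00 → $3,106.78
Quarter 7: $3,106.78 +$51.99 interest = $3,158.77; pay $497.00 → $2,661.77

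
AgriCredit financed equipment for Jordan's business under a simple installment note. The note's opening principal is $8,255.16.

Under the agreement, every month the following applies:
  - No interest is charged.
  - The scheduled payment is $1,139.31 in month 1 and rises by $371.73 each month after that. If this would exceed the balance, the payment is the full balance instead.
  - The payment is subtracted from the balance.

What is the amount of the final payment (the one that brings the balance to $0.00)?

$1,467.54

# | Opening | Payment | End bal
1 | $8,255.16 | $1,139.31 | $7,115.85
2 | $7,115.85 | $1,511.04 | $5,604.81
3 | $5,604.81 | $1,882.77 | $3,722.04
4 | $3,722.04 | $2,254.50 | $1,467.54
5 | $1,467.54 | $1,467.54 | $0.00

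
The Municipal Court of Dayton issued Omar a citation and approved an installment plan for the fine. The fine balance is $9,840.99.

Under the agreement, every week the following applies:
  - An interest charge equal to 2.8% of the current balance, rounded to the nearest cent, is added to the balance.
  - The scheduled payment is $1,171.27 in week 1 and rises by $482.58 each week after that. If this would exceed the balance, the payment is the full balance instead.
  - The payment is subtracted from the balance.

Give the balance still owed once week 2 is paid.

$7,541.89

Week 1: opening $9,840.99; interest $275.55 → $10,116.54; payment $1,171.27; balance $8,945.27
Week 2: opening $8,945.27; interest $250.47 → $9,195.74; payment $1,653.85; balance $7,541.89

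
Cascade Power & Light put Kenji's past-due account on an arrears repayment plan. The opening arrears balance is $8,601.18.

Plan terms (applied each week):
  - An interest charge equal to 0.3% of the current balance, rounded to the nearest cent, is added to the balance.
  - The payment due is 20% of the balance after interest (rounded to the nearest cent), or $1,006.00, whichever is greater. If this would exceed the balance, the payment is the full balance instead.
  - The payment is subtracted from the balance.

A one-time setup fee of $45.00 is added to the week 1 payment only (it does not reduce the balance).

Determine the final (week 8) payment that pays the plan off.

$456.32

Week 1: opening $8,601.18; interest $25.80 → $8,626.98; payment $1,725.40 (+ $45.00 fee); balance $6,901.58
Week 2: opening $6,901.58; interest $20.70 → $6,922.28; payment $1,384.46; balance $5,537.82
Week 3: opening $5,537.82; interest $16.61 → $5,554.43; payment $1,110.89; balance $4,443.54
Week 4: opening $4,443.54; interest $13.33 → $4,456.87; payment $1,006.00; balance $3,450.87
Week 5: opening $3,450.87; interest $10.35 → $3,461.22; payment $1,006.00; balance $2,455.22
Week 6: opening $2,455.22; interest $7.37 → $2,462.59; payment $1,006.00; balance $1,456.59
Week 7: opening $1,456.59; interest $4.37 → $1,460.96; payment $1,006.00; balance $454.96
Week 8: opening $454.96; interest $1.36 → $456.32; payment $456.32; balance $0.00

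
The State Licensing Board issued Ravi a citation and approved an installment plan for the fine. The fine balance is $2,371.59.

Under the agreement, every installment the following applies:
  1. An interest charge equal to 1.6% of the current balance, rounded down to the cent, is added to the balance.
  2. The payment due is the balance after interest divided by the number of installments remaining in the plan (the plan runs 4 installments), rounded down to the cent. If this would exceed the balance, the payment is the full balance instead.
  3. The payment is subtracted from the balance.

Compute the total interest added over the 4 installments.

$96.37

# | Opening | Interest | Payment | End bal
1 | $2,371.59 | $37.94 | $602.38 | $1,807.15
2 | $1,807.15 | $28.91 | $612.02 | $1,224.04
3 | $1,224.04 | $19.58 | $621.81 | $621.81
4 | $621.81 | $9.94 | $631.75 | $0.00
Total interest: $37.94 + $28.91 + $19.58 + $9.94 = $96.37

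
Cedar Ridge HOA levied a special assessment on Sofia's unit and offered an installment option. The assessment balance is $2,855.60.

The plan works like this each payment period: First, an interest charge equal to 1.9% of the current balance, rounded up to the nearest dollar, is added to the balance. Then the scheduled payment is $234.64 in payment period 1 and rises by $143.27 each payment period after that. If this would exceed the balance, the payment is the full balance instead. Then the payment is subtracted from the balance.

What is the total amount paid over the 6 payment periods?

$3,075.60

Payment period 1: $2,855.60 +$55.00 interest = $2,910.60; pay $234.64 → $2,675.96
Payment period 2: $2,675.96 +$51.00 interest = $2,726.96; pay $377.91 → $2,349.05
Payment period 3: $2,349.05 +$45.00 interest = $2,394.05; pay $521.18 → $1,872.87
Payment period 4: $1,872.87 +$36.00 interest = $1,908.87; pay $664.45 → $1,244.42
Payment period 5: $1,244.42 +$24.00 interest = $1,268.42; pay $807.72 → $460.70
Payment period 6: $460.70 +$9.00 interest = $469.70; pay $469.70 → $0.00
Total paid: $3,075.60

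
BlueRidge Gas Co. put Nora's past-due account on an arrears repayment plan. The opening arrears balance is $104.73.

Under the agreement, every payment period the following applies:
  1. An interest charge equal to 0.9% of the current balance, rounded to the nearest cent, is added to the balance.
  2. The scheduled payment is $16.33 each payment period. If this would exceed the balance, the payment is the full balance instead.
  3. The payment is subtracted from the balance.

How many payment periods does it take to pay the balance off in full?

7

Payment period 1: opening $104.73; interest $0.94 → $105.67; payment $16.33; balance $89.34
Payment period 2: opening $89.34; interest $0.80 → $90.14; payment $16.33; balance $73.81
Payment period 3: opening $73.81; interest $0.66 → $74.47; payment $16.33; balance $58.14
Payment period 4: opening $58.14; interest $0.52 → $58.66; payment $16.33; balance $42.33
Payment period 5: opening $42.33; interest $0.38 → $42.71; payment $16.33; balance $26.38
Payment period 6: opening $26.38; interest $0.24 → $26.62; payment $16.33; balance $10.29
Payment period 7: opening $10.29; interest $0.09 → $10.38; payment $10.38; balance $0.00
Balance reaches $0.00 in payment period 7.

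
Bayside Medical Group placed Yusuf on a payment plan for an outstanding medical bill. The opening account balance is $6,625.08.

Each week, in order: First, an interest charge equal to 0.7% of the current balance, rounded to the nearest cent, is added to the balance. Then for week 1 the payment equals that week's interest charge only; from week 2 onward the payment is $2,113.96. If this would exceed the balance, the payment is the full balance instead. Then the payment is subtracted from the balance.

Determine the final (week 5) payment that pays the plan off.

Week 1: opening $6,625.08; interest $46.38 → $6,671.46; payment $46.38; balance $6,625.08
Week 2: opening $6,625.08; interest $46.38 → $6,671.46; payment $2,113.96; balance $4,557.50
Week 3: opening $4,557.50; interest $31.90 → $4,589.40; payment $2,113.96; balance $2,475.44
Week 4: opening $2,475.44; interest $17.33 → $2,492.77; payment $2,113.96; balance $378.81
Week 5: opening $378.81; interest $2.65 → $381.46; payment $381.46; balance $0.00

$381.46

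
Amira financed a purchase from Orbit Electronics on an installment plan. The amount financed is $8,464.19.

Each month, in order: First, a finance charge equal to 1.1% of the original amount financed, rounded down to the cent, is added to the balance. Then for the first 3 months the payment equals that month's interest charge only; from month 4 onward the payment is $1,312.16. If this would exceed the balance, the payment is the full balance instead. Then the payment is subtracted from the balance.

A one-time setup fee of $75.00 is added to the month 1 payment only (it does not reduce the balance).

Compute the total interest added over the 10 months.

$931.00

Month 1: opening $8,464.19; interest $93.10 → $8,557.29; payment $93.10 (+ $75.00 fee); balance $8,464.19
Month 2: opening $8,464.19; interest $93.10 → $8,557.29; payment $93.10; balance $8,464.19
Month 3: opening $8,464.19; interest $93.10 → $8,557.29; payment $93.10; balance $8,464.19
Month 4: opening $8,464.19; interest $93.10 → $8,557.29; payment $1,312.16; balance $7,245.13
Month 5: opening $7,245.13; interest $93.10 → $7,338.23; payment $1,312.16; balance $6,026.07
Month 6: opening $6,026.07; interest $93.10 → $6,119.17; payment $1,312.16; balance $4,807.01
Month 7: opening $4,807.01; interest $93.10 → $4,900.11; payment $1,312.16; balance $3,587.95
Month 8: opening $3,587.95; interest $93.10 → $3,681.05; payment $1,312.16; balance $2,368.89
Month 9: opening $2,368.89; interest $93.10 → $2,461.99; payment $1,312.16; balance $1,149.83
Month 10: opening $1,149.83; interest $93.10 → $1,242.93; payment $1,242.93; balance $0.00
Total interest: $93.10 + $93.10 + $93.10 + $93.10 + $93.10 + $93.10 + $93.10 + $93.10 + $93.10 + $93.10 = $931.00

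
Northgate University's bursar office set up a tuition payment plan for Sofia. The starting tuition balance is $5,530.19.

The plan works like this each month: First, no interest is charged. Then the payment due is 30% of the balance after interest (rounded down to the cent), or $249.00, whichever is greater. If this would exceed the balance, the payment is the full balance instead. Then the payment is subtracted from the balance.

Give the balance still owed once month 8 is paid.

Month 1: $5,530.19 − $1,659.05 → $3,871.14
Month 2: $3,871.14 − $1,161.34 → $2,709.80
Month 3: $2,709.80 − $812.94 → $1,896.86
Month 4: $1,896.86 − $569.05 → $1,327.81
Month 5: $1,327.81 − $398.34 → $929.47
Month 6: $929.47 − $278.84 → $650.63
Month 7: $650.63 − $249.00 → $401.63
Month 8: $401.63 − $249.00 → $152.63

$152.63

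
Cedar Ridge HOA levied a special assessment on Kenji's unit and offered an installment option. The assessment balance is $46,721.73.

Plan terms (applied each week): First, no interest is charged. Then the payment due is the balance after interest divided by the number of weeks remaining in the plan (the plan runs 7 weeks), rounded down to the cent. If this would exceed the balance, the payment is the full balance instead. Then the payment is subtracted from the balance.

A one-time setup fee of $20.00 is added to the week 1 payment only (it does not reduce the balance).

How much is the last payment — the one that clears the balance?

Week 1: opening $46,721.73; payment $6,674.53 (+ $20.00 fee); balance $40,047.20
Week 2: opening $40,047.20; payment $6,674.53; balance $33,372.67
Week 3: opening $33,372.67; payment $6,674.53; balance $26,698.14
Week 4: opening $26,698.14; payment $6,674.53; balance $20,023.61
Week 5: opening $20,023.61; payment $6,674.53; balance $13,349.08
Week 6: opening $13,349.08; payment $6,674.54; balance $6,674.54
Week 7: opening $6,674.54; payment $6,674.54; balance $0.00

$6,674.54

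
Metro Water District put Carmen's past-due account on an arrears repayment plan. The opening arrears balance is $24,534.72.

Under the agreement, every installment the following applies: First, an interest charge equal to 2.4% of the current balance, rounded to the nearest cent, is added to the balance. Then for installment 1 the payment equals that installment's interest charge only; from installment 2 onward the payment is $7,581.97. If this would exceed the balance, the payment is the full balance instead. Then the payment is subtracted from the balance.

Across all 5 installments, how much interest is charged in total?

Installment 1: $24,534.72 +$588.83 interest = $25,123.55; pay $588.83 → $24,534.72
Installment 2: $24,534.72 +$588.83 interest = $25,123.55; pay $7,581.97 → $17,541.58
Installment 3: $17,541.58 +$421.00 interest = $17,962.58; pay $7,581.97 → $10,380.61
Installment 4: $10,380.61 +$249.13 interest = $10,629.74; pay $7,581.97 → $3,047.77
Installment 5: $3,047.77 +$73.15 interest = $3,120.92; pay $3,120.92 → $0.00
Total interest: $588.83 + $588.83 + $421.00 + $249.13 + $73.15 = $1,920.94

$1,920.94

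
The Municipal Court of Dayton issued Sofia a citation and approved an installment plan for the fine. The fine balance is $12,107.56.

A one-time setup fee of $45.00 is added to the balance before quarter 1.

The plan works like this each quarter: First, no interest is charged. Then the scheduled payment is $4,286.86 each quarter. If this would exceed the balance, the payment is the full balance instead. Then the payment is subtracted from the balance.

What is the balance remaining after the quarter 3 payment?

$0.00

# | Opening | Payment | End bal
1 | $12,152.56 | $4,286.86 | $7,865.70
2 | $7,865.70 | $4,286.86 | $3,578.84
3 | $3,578.84 | $3,578.84 | $0.00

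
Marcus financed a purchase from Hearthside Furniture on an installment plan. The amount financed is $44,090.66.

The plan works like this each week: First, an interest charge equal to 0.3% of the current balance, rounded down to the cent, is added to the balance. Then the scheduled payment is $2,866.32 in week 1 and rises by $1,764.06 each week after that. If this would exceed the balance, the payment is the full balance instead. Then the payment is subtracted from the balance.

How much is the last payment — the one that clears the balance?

# | Opening | Interest | Payment | End bal
1 | $44,090.66 | $132.27 | $2,866.32 | $41,356.61
2 | $41,356.61 | $124.06 | $4,630.38 | $36,850.29
3 | $36,850.29 | $110.55 | $6,394.44 | $30,566.40
4 | $30,566.40 | $91.69 | $8,158.50 | $22,499.59
5 | $22,499.59 | $67.49 | $9,922.56 | $12,644.52
6 | $12,644.52 | $37.93 | $11,686.62 | $995.83
7 | $995.83 | $2.98 | $998.81 | $0.00

$998.81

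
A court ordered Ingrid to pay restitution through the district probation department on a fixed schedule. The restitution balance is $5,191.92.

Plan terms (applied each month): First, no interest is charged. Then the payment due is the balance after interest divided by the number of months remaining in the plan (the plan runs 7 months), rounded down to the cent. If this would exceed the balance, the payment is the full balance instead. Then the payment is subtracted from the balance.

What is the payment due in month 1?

$741.70

# | Opening | Payment | End bal
1 | $5,191.92 | $741.70 | $4,450.22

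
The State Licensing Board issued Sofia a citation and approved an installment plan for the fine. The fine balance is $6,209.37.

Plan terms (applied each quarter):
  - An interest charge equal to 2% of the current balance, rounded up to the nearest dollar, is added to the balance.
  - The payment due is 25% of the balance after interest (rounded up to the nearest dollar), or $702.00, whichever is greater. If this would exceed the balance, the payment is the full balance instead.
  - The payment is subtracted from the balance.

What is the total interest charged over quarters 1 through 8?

# | Opening | Interest | Payment | End bal
1 | $6,209.37 | $125.00 | $1,584.00 | $4,750.37
2 | $4,750.37 | $96.00 | $1,212.00 | $3,634.37
3 | $3,634.37 | $73.00 | $927.00 | $2,780.37
4 | $2,780.37 | $56.00 | $710.00 | $2,126.37
5 | $2,126.37 | $43.00 | $702.00 | $1,467.37
6 | $1,467.37 | $30.00 | $702.00 | $795.37
7 | $795.37 | $16.00 | $702.00 | $109.37
8 | $109.37 | $3.00 | $112.37 | $0.00
Total interest: $125.00 + $96.00 + $73.00 + $56.00 + $43.00 + $30.00 + $16.00 + $3.00 = $442.00

$442.00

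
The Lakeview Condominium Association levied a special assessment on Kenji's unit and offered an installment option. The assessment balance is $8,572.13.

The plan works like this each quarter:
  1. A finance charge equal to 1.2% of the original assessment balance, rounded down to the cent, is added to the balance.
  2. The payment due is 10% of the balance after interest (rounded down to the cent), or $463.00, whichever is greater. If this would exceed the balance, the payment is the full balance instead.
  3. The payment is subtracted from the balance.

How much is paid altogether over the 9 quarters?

Quarter 1: $8,572.13 +$102.86 interest = $8,674.99; pay $867.49 → $7,807.50
Quarter 2: $7,807.50 +$102.86 interest = $7,910.36; pay $791.03 → $7,119.33
Quarter 3: $7,119.33 +$102.86 interest = $7,222.19; pay $722.21 → $6,499.98
Quarter 4: $6,499.98 +$102.86 interest = $6,602.84; pay $660.28 → $5,942.56
Quarter 5: $5,942.56 +$102.86 interest = $6,045.42; pay $604.54 → $5,440.88
Quarter 6: $5,440.88 +$102.86 interest = $5,543.74; pay $554.37 → $4,989.37
Quarter 7: $4,989.37 +$102.86 interest = $5,092.23; pay $509.22 → $4,583.01
Quarter 8: $4,583.01 +$102.86 interest = $4,685.87; pay $468.58 → $4,217.29
Quarter 9: $4,217.29 +$102.86 interest = $4,320.15; pay $463.00 → $3,857.15
Total paid: $5,640.72

$5,640.72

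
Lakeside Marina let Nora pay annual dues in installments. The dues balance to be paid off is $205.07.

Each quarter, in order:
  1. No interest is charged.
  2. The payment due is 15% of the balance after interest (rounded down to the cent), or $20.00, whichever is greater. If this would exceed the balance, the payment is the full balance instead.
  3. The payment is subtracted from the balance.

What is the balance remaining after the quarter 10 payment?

$0.00

Quarter 1: opening $205.07; payment $30.76; balance $174.31
Quarter 2: opening $174.31; payment $26.14; balance $148.17
Quarter 3: opening $148.17; payment $22.22; balance $125.95
Quarter 4: opening $125.95; payment $20.00; balance $105.95
Quarter 5: opening $105.95; payment $20.00; balance $85.95
Quarter 6: opening $85.95; payment $20.00; balance $65.95
Quarter 7: opening $65.95; payment $20.00; balance $45.95
Quarter 8: opening $45.95; payment $20.00; balance $25.95
Quarter 9: opening $25.95; payment $20.00; balance $5.95
Quarter 10: opening $5.95; payment $5.95; balance $0.00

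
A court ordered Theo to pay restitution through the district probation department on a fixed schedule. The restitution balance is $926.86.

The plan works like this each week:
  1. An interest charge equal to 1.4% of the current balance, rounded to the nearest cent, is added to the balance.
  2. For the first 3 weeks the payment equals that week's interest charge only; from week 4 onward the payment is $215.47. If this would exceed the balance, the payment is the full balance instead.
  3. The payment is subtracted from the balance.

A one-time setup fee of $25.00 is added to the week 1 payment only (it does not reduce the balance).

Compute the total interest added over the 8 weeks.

# | Opening | Interest | Payment | Fee | End bal
1 | $926.86 | $12.98 | $12.98 | $25.00 | $926.86
2 | $926.86 | $12.98 | $12.98 | — | $926.86
3 | $926.86 | $12.98 | $12.98 | — | $926.86
4 | $926.86 | $12.98 | $215.47 | — | $724.37
5 | $724.37 | $10.14 | $215.47 | — | $519.04
6 | $519.04 | $7.27 | $215.47 | — | $310.84
7 | $310.84 | $4.35 | $215.47 | — | $99.72
8 | $99.72 | $1.40 | $101.12 | — | $0.00
Total interest: $12.98 + $12.98 + $12.98 + $12.98 + $10.14 + $7.27 + $4.35 + $1.40 = $75.08

$75.08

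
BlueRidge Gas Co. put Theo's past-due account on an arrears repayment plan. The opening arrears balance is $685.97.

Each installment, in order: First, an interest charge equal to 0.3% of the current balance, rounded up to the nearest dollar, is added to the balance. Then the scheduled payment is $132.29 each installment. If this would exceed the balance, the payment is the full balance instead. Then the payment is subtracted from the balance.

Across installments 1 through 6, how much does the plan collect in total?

# | Opening | Interest | Payment | End bal
1 | $685.97 | $3.00 | $132.29 | $556.68
2 | $556.68 | $2.00 | $132.29 | $426.39
3 | $426.39 | $2.00 | $132.29 | $296.10
4 | $296.10 | $1.00 | $132.29 | $164.81
5 | $164.81 | $1.00 | $132.29 | $33.52
6 | $33.52 | $1.00 | $34.52 | $0.00
Total paid: $695.97

$695.97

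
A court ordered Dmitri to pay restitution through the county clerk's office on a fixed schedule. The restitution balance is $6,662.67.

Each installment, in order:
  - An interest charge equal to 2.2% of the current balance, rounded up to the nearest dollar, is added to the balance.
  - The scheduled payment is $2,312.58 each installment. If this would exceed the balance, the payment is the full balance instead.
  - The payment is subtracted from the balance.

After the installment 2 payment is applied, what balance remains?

Installment 1: $6,662.67 +$147.00 interest = $6,809.67; pay $2,312.58 → $4,497.09
Installment 2: $4,497.09 +$99.00 interest = $4,596.09; pay $2,312.58 → $2,283.51

$2,283.51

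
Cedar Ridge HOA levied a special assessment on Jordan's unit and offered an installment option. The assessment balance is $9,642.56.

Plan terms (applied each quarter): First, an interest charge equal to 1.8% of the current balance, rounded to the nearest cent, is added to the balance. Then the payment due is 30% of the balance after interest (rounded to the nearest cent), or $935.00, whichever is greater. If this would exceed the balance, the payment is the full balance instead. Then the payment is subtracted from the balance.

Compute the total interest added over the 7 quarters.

$534.11

Quarter 1: opening $9,642.56; interest $173.57 → $9,816.13; payment $2,944.84; balance $6,871.29
Quarter 2: opening $6,871.29; interest $123.68 → $6,994.97; payment $2,098.49; balance $4,896.48
Quarter 3: opening $4,896.48; interest $88.14 → $4,984.62; payment $1,495.39; balance $3,489.23
Quarter 4: opening $3,489.23; interest $62.81 → $3,552.04; payment $1,065.61; balance $2,486.43
Quarter 5: opening $2,486.43; interest $44.76 → $2,531.19; payment $935.00; balance $1,596.19
Quarter 6: opening $1,596.19; interest $28.73 → $1,624.92; payment $935.00; balance $689.92
Quarter 7: opening $689.92; interest $12.42 → $702.34; payment $702.34; balance $0.00
Total interest: $173.57 + $123.68 + $88.14 + $62.81 + $44.76 + $28.73 + $12.42 = $534.11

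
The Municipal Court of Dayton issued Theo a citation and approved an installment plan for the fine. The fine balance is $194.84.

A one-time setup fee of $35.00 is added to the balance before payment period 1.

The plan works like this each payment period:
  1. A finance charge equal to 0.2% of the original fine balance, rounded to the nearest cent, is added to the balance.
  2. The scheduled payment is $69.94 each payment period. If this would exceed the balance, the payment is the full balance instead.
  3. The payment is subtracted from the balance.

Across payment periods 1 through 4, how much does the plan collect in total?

$231.40

# | Opening | Interest | Payment | End bal
1 | $229.84 | $0.39 | $69.94 | $160.29
2 | $160.29 | $0.39 | $69.94 | $90.74
3 | $90.74 | $0.39 | $69.94 | $21.19
4 | $21.19 | $0.39 | $21.58 | $0.00
Total paid: $231.40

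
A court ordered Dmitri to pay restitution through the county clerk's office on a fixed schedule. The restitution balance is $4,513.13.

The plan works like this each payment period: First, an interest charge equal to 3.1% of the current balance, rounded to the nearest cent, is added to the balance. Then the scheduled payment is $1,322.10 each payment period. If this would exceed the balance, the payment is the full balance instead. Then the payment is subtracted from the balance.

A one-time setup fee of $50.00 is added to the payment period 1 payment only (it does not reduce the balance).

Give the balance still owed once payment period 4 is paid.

Payment period 1: opening $4,513.13; interest $139.91 → $4,653.04; payment $1,322.10 (+ $50.00 fee); balance $3,330.94
Payment period 2: opening $3,330.94; interest $103.26 → $3,434.20; payment $1,322.10; balance $2,112.10
Payment period 3: opening $2,112.10; interest $65.48 → $2,177.58; payment $1,322.10; balance $855.48
Payment period 4: opening $855.48; interest $26.52 → $882.00; payment $882.00; balance $0.00

$0.00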